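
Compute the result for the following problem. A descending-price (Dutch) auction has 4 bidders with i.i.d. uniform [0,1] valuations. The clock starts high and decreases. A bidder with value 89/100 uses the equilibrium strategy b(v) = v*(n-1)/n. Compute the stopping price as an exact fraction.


Step 1: Dutch auctions are strategically equivalent to first-price auctions
Step 2: The equilibrium bid is b(v) = v*(n-1)/n
Step 3: b = 89/100 * 3/4
Step 4: b = 267/400

267/400


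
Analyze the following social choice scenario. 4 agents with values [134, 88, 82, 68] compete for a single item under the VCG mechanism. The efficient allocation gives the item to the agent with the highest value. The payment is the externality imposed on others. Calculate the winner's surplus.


Step 1: The winner is the agent with the highest value: agent 0 with value 134
Step 2: Values of other agents: [88, 82, 68]
Step 3: VCG payment = max of others' values = 88
Step 4: Surplus = 134 - 88 = 46

46


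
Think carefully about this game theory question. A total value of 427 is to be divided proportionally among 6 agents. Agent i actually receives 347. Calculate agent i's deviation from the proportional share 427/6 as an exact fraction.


Step 1: Proportional share = 427/6
Step 2: Agent's actual allocation = 347
Step 3: Excess = 347 - 427/6 = 1655/6

1655/6


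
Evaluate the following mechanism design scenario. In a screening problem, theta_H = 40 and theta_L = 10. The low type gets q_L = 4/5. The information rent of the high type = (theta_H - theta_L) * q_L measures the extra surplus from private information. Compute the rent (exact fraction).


Step 1: theta_H - theta_L = 40 - 10 = 30
Step 2: Information rent = (theta_H - theta_L) * q_L
Step 3: = 30 * 4/5
Step 4: = 24

24


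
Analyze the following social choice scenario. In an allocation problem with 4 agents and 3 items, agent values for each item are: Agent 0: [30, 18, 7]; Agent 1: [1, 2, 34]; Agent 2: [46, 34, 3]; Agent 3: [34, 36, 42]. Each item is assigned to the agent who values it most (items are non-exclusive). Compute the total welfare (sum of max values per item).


Step 1: For each item, find the maximum value among all agents.
Step 2: Item 0 -> Agent 2 (value 46)
Step 3: Item 1 -> Agent 3 (value 36)
Step 4: Item 2 -> Agent 3 (value 42)
Step 5: Total welfare = 46 + 36 + 42 = 124

124


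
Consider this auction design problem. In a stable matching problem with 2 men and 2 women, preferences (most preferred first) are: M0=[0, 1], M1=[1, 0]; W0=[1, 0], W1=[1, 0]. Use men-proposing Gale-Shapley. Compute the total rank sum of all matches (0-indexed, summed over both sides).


Step 1: Run Gale-Shapley (men propose, women hold best offer):
  M0 proposes to W0; she accepts
  M1 proposes to W1; she accepts
Step 2: Final matching: W0-M0, W1-M1
Step 3: 0-indexed ranks (man's rank of his match, then woman's): 0 + 1 + 0 + 0
Step 4: Total rank sum = 1

1


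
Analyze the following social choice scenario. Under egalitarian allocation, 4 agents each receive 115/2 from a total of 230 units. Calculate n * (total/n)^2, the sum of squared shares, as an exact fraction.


Step 1: Each agent's share = 230/4 = 115/2
Step 2: Square of each share = (115/2)^2 = 13225/4
Step 3: Sum of squares = 4 * 13225/4 = 13225

13225


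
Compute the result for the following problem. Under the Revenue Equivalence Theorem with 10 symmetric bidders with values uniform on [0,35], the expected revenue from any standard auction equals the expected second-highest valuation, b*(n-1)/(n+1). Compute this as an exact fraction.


Step 1: By Revenue Equivalence, expected revenue = b*(n-1)/(n+1)
Step 2: Substituting n = 10, b = 35
Step 3: Revenue = 35*(10-1)/(10+1) = 35*9/11
Step 4: Revenue = 315/11

315/11


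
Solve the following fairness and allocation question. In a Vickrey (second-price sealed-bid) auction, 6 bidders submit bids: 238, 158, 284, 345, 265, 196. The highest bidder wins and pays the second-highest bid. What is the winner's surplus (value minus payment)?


Step 1: Sort bids in descending order: 345, 284, 265, 238, 196, 158
Step 2: The winning bid is the highest: 345
Step 3: The payment equals the second-highest bid: 284
Step 4: Surplus = winner's bid - payment = 345 - 284 = 61

61


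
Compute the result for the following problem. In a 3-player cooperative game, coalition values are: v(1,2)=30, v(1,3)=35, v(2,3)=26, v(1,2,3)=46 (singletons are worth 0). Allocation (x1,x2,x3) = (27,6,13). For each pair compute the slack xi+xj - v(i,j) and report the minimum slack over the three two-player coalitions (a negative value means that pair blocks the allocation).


Step 1: Slack for coalition (1,2): x1+x2 - v12 = 33 - 30 = 3
Step 2: Slack for coalition (1,3): x1+x3 - v13 = 40 - 35 = 5
Step 3: Slack for coalition (2,3): x2+x3 - v23 = 19 - 26 = -7
Step 4: Minimum slack = min(3, 5, -7) = -7, attained by (2,3); coalition (2,3) can block (slack < 0), so the allocation is not in the core

-7


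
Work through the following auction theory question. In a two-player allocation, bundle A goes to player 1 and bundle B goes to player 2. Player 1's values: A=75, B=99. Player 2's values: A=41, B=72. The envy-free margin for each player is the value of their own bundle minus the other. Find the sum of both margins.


Step 1: Player 1's margin = v1(A) - v1(B) = 75 - 99 = -24
Step 2: Player 2's margin = v2(B) - v2(A) = 72 - 41 = 31
Step 3: Total margin = -24 + 31 = 7

7


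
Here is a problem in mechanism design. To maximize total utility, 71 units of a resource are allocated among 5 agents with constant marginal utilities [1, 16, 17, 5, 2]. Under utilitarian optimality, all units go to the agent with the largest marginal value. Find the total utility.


Step 1: The marginal utilities are [1, 16, 17, 5, 2]
Step 2: The highest marginal utility is 17
Step 3: All 71 units go to that agent
Step 4: Total utility = 17 * 71 = 1207

1207


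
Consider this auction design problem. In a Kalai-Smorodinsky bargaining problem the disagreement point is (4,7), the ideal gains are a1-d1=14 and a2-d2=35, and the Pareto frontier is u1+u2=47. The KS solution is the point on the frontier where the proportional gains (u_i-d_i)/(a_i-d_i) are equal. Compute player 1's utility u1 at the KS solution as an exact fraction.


Step 1: At the KS point, (u1-d1)/r1 = (u2-d2)/r2 = t and u1+u2 = 47
Step 2: u1 = d1 + r1*t and u2 = d2 + r2*t, so (d1 + r1*t) + (d2 + r2*t) = 47
Step 3: t = (47 - 4 - 7)/(14 + 35) = 36/49
Step 4: u1 = d1 + r1*t = 4 + 14 * 36/49 = 100/7
Step 5: (Check: u2 = d2 + r2*t = 229/7; u1+u2 = 100/7 + 229/7 = 47, on the frontier.)

100/7


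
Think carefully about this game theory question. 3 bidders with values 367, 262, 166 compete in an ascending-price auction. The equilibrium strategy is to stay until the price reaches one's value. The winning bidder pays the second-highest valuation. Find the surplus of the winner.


Step 1: Identify the highest value: 367
Step 2: Identify the second-highest value: 262
Step 3: The final price = second-highest value = 262
Step 4: Surplus = 367 - 262 = 105

105


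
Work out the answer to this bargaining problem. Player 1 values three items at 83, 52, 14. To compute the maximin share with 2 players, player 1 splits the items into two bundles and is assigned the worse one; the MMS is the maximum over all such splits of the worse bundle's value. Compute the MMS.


Step 1: Item values = 83, 52, 14
Step 2: Enumerate all 2-bundle partitions and take the smaller bundle:
  Partition 1: {83} vs {52,14} -> bundles 83, 66; min = 66
  Partition 2: {52} vs {83,14} -> bundles 52, 97; min = 52
  Partition 3: {14} vs {83,52} -> bundles 14, 135; min = 14
Step 3: MMS = max(66, 52, 14) = 66

66


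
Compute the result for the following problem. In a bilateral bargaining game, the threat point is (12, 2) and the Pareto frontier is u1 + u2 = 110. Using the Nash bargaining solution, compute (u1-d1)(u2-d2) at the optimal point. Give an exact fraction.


Step 1: The Nash solution splits surplus symmetrically above the disagreement point
Step 2: u1 = (total + d1 - d2)/2 = (110 + 12 - 2)/2 = 60
Step 3: u2 = (total - d1 + d2)/2 = (110 - 12 + 2)/2 = 50
Step 4: Nash product = (60 - 12) * (50 - 2)
Step 5: = 48 * 48 = 2304

2304


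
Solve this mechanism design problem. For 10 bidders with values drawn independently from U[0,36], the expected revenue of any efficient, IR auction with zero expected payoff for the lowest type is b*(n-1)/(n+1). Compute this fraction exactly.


Step 1: By Revenue Equivalence, expected revenue = b*(n-1)/(n+1)
Step 2: Substituting n = 10, b = 36
Step 3: Revenue = 36*(10-1)/(10+1) = 36*9/11
Step 4: Revenue = 324/11

324/11


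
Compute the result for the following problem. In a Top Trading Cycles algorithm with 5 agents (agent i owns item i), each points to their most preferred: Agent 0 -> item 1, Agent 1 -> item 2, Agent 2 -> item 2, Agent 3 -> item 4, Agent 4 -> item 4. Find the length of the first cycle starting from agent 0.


Step 1: Trace the pointer graph from agent 0: 0 -> 1 -> 2 -> 2
Step 2: A cycle is detected when we revisit agent 2
Step 3: The cycle is: 2 -> 2
Step 4: Cycle length = 1

1


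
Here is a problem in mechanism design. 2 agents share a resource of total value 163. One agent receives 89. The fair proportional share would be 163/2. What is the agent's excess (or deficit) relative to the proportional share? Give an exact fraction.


Step 1: Proportional share = 163/2
Step 2: Agent's actual allocation = 89
Step 3: Excess = 89 - 163/2 = 15/2

15/2


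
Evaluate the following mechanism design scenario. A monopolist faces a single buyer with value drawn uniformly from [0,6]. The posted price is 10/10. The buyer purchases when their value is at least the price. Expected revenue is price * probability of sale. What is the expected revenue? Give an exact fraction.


Step 1: Posted price r = 1, value support [0,6]
Step 2: P(v >= r) = (6 - 1)/6 = 5/6
Step 3: Expected revenue = r * P(v >= r) = 1 * 5/6
Step 4: Revenue = 5/6

5/6


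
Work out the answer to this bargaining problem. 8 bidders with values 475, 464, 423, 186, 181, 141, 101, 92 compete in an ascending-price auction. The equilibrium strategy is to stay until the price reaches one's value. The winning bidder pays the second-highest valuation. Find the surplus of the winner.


Step 1: Identify the highest value: 475
Step 2: Identify the second-highest value: 464
Step 3: The final price = second-highest value = 464
Step 4: Surplus = 475 - 464 = 11

11


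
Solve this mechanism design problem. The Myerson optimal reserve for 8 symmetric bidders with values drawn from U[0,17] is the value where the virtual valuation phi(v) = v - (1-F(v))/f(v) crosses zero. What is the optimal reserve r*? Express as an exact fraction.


Step 1: For U[0,17], F(v) = v/17 and f(v) = 1/17
Step 2: phi(v) = v - (1 - v/17)/(1/17) = v - (17 - v) = 2v - 17
Step 3: Set phi(r*) = 0: 2r* - 17 = 0
Step 4: r* = 17/2 (the number of bidders n = 8 does not enter)

17/2


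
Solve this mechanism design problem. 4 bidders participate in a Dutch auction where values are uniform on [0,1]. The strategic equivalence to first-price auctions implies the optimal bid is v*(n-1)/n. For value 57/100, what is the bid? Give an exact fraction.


Step 1: Dutch auctions are strategically equivalent to first-price auctions
Step 2: The equilibrium bid is b(v) = v*(n-1)/n
Step 3: b = 57/100 * 3/4
Step 4: b = 171/400

171/400


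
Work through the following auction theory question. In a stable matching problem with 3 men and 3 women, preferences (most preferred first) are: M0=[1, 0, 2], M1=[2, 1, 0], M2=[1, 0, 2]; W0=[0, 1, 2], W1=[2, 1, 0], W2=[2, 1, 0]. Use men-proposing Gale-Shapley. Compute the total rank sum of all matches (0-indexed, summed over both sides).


Step 1: Run Gale-Shapley (men propose, women hold best offer):
  M0 proposes to W1; she accepts
  M1 proposes to W2; she accepts
  M2 proposes to W1; she switches from M0
  M0 proposes to W0; she accepts
Step 2: Final matching: W0-M0, W1-M2, W2-M1
Step 3: 0-indexed ranks (man's rank of his match, then woman's): 1 + 0 + 0 + 0 + 0 + 1
Step 4: Total rank sum = 2

2


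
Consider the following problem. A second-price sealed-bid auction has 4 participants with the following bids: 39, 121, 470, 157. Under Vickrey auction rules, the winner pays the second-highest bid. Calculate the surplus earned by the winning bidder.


Step 1: Sort bids in descending order: 470, 157, 121, 39
Step 2: The winning bid is the highest: 470
Step 3: The payment equals the second-highest bid: 157
Step 4: Surplus = winner's bid - payment = 470 - 157 = 313

313


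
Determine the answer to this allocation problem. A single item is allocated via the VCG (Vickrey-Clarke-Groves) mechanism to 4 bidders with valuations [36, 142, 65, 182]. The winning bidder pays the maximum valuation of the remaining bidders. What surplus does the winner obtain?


Step 1: The winner is the agent with the highest value: agent 3 with value 182
Step 2: Values of other agents: [36, 142, 65]
Step 3: VCG payment = max of others' values = 142
Step 4: Surplus = 182 - 142 = 40

40


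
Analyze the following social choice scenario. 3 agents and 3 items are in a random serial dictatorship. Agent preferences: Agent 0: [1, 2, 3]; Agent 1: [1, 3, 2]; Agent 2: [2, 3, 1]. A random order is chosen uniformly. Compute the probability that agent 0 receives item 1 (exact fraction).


Step 1: Agent 0 wants item 1
Step 2: There are 6 possible orderings of agents
Step 3: In 3 orderings, agent 0 gets item 1
Step 4: Probability = 3/6 = 1/2

1/2


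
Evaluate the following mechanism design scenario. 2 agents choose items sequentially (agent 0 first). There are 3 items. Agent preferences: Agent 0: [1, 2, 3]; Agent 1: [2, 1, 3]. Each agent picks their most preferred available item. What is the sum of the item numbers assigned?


Step 1: Agent 0 picks item 1
Step 2: Agent 1 picks item 2
Step 3: Sum = 1 + 2 = 3

3


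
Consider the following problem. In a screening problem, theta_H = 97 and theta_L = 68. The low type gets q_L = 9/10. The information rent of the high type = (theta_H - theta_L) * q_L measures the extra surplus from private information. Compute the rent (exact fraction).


Step 1: theta_H - theta_L = 97 - 68 = 29
Step 2: Information rent = (theta_H - theta_L) * q_L
Step 3: = 29 * 9/10
Step 4: = 261/10

261/10


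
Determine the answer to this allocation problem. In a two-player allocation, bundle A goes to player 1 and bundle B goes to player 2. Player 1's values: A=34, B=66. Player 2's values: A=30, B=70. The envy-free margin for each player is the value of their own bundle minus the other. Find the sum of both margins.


Step 1: Player 1's margin = v1(A) - v1(B) = 34 - 66 = -32
Step 2: Player 2's margin = v2(B) - v2(A) = 70 - 30 = 40
Step 3: Total margin = -32 + 40 = 8

8


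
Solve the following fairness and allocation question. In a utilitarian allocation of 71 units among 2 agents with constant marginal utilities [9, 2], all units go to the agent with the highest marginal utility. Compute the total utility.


Step 1: The marginal utilities are [9, 2]
Step 2: The highest marginal utility is 9
Step 3: All 71 units go to that agent
Step 4: Total utility = 9 * 71 = 639

639


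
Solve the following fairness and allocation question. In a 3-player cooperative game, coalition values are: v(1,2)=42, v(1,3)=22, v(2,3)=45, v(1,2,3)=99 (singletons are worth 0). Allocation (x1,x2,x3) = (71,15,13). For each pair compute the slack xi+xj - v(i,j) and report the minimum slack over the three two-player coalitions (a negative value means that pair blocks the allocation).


Step 1: Slack for coalition (1,2): x1+x2 - v12 = 86 - 42 = 44
Step 2: Slack for coalition (1,3): x1+x3 - v13 = 84 - 22 = 62
Step 3: Slack for coalition (2,3): x2+x3 - v23 = 28 - 45 = -17
Step 4: Minimum slack = min(44, 62, -17) = -17, attained by (2,3); coalition (2,3) can block (slack < 0), so the allocation is not in the core

-17


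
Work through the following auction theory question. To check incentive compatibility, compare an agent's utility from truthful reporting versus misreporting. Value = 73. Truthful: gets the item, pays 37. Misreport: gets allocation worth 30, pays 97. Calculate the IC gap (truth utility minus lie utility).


Step 1: U(truth) = value - payment = 73 - 37 = 36
Step 2: U(lie) = allocation - payment = 30 - 97 = -67
Step 3: IC gap = 36 - (-67) = 103

103


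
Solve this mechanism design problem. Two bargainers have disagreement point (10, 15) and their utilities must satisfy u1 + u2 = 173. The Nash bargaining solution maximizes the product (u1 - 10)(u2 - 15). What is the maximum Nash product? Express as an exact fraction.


Step 1: The Nash solution splits surplus symmetrically above the disagreement point
Step 2: u1 = (total + d1 - d2)/2 = (173 + 10 - 15)/2 = 84
Step 3: u2 = (total - d1 + d2)/2 = (173 - 10 + 15)/2 = 89
Step 4: Nash product = (84 - 10) * (89 - 15)
Step 5: = 74 * 74 = 5476

5476


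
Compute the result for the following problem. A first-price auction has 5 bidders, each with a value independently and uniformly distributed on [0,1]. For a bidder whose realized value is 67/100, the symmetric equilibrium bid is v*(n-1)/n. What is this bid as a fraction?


Step 1: The symmetric BNE bidding function is b(v) = v * (n-1) / n
Step 2: Substitute v = 67/100 and n = 5
Step 3: b = 67/100 * 4/5
Step 4: b = 67/125

67/125


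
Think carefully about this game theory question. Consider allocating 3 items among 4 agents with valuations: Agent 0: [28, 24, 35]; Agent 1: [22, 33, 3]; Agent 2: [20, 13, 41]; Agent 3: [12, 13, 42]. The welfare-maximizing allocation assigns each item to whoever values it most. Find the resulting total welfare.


Step 1: For each item, find the maximum value among all agents.
Step 2: Item 0 -> Agent 0 (value 28)
Step 3: Item 1 -> Agent 1 (value 33)
Step 4: Item 2 -> Agent 3 (value 42)
Step 5: Total welfare = 28 + 33 + 42 = 103

103


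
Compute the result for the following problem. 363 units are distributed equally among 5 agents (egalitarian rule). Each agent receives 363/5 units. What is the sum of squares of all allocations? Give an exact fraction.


Step 1: Each agent's share = 363/5
Step 2: Square of each share = (363/5)^2 = 131769/25
Step 3: Sum of squares = 5 * 131769/25 = 131769/5

131769/5


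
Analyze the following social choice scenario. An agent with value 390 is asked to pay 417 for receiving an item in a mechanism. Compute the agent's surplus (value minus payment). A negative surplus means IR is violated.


Step 1: Surplus = value - payment = 390 - 417 = -27
Step 2: IR is violated (surplus < 0)

-27


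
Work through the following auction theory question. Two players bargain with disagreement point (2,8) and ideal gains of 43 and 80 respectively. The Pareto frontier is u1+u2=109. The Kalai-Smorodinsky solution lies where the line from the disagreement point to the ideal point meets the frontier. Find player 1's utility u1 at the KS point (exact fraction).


Step 1: At the KS point, (u1-d1)/r1 = (u2-d2)/r2 = t and u1+u2 = 109
Step 2: u1 = d1 + r1*t and u2 = d2 + r2*t, so (d1 + r1*t) + (d2 + r2*t) = 109
Step 3: t = (109 - 2 - 8)/(43 + 80) = 99/123 = 33/41
Step 4: u1 = d1 + r1*t = 2 + 43 * 33/41 = 1501/41
Step 5: (Check: u2 = d2 + r2*t = 2968/41; u1+u2 = 1501/41 + 2968/41 = 109, on the frontier.)

1501/41


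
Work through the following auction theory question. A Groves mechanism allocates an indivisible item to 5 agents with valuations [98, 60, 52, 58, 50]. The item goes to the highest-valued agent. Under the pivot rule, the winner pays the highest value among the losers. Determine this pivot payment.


Step 1: The efficient winner is agent 0 with value 98
Step 2: Other agents' values: [60, 52, 58, 50]
Step 3: Pivot payment = max(others) = 60
Step 4: The winner pays 60

60


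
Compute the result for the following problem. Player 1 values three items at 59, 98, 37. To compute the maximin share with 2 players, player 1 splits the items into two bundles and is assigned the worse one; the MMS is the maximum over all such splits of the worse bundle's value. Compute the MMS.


Step 1: Item values = 59, 98, 37
Step 2: Enumerate all 2-bundle partitions and take the smaller bundle:
  Partition 1: {59} vs {98,37} -> bundles 59, 135; min = 59
  Partition 2: {98} vs {59,37} -> bundles 98, 96; min = 96
  Partition 3: {37} vs {59,98} -> bundles 37, 157; min = 37
Step 3: MMS = max(59, 96, 37) = 96

96


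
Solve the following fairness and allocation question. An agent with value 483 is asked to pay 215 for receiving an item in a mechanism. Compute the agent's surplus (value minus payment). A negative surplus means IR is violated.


Step 1: Surplus = value - payment = 483 - 215 = 268
Step 2: IR is satisfied (surplus >= 0)

268


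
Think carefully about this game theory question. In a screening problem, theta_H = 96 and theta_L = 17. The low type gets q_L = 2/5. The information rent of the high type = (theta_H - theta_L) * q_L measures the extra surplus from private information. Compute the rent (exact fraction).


Step 1: theta_H - theta_L = 96 - 17 = 79
Step 2: Information rent = (theta_H - theta_L) * q_L
Step 3: = 79 * 2/5
Step 4: = 158/5

158/5


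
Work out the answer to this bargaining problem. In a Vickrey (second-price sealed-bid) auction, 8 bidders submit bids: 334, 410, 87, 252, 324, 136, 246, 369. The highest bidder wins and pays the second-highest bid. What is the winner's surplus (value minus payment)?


Step 1: Sort bids in descending order: 410, 369, 334, 324, 252, 246, 136, 87
Step 2: The winning bid is the highest: 410
Step 3: The payment equals the second-highest bid: 369
Step 4: Surplus = winner's bid - payment = 410 - 369 = 41

41


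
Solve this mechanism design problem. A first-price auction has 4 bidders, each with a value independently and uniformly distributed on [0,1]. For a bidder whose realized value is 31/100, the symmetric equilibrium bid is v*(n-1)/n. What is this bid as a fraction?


Step 1: The symmetric BNE bidding function is b(v) = v * (n-1) / n
Step 2: Substitute v = 31/100 and n = 4
Step 3: b = 31/100 * 3/4
Step 4: b = 93/400

93/400


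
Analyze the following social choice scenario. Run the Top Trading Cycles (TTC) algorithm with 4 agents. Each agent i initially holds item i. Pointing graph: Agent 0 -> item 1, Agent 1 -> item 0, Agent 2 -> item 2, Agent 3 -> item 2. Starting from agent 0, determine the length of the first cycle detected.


Step 1: Trace the pointer graph from agent 0: 0 -> 1 -> 0
Step 2: A cycle is detected when we revisit agent 0
Step 3: The cycle is: 0 -> 1 -> 0
Step 4: Cycle length = 2

2


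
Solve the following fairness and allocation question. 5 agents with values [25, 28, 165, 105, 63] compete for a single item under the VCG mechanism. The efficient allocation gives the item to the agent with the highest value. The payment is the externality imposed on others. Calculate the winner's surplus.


Step 1: The winner is the agent with the highest value: agent 2 with value 165
Step 2: Values of other agents: [25, 28, 105, 63]
Step 3: VCG payment = max of others' values = 105
Step 4: Surplus = 165 - 105 = 60

60


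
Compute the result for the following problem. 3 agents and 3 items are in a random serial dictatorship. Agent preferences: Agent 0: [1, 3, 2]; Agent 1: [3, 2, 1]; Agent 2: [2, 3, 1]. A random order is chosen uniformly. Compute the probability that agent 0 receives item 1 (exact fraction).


Step 1: Agent 0 wants item 1
Step 2: There are 6 possible orderings of agents
Step 3: In 6 orderings, agent 0 gets item 1
Step 4: Probability = 6/6 = 1

1


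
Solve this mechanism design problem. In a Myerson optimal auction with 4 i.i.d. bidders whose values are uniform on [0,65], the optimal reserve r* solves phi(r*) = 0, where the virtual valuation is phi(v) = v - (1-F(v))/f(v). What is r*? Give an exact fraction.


Step 1: For U[0,65], F(v) = v/65 and f(v) = 1/65
Step 2: phi(v) = v - (1 - v/65)/(1/65) = v - (65 - v) = 2v - 65
Step 3: Set phi(r*) = 0: 2r* - 65 = 0
Step 4: r* = 65/2 (the number of bidders n = 4 does not enter)

65/2


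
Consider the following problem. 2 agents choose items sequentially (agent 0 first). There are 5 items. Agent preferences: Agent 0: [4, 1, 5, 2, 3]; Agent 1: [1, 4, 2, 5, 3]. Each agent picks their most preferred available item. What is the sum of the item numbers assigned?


Step 1: Agent 0 picks item 4
Step 2: Agent 1 picks item 1
Step 3: Sum = 4 + 1 = 5

5


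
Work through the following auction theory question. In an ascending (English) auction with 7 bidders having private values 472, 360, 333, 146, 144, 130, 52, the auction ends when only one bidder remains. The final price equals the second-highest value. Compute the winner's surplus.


Step 1: Identify the highest value: 472
Step 2: Identify the second-highest value: 360
Step 3: The final price = second-highest value = 360
Step 4: Surplus = 472 - 360 = 112

112


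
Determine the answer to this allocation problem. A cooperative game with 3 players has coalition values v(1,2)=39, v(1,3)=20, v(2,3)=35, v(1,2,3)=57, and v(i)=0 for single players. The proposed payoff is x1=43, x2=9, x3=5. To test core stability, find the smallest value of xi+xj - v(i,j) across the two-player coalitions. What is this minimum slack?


Step 1: Slack for coalition (1,2): x1+x2 - v12 = 52 - 39 = 13
Step 2: Slack for coalition (1,3): x1+x3 - v13 = 48 - 20 = 28
Step 3: Slack for coalition (2,3): x2+x3 - v23 = 14 - 35 = -21
Step 4: Minimum slack = min(13, 28, -21) = -21, attained by (2,3); coalition (2,3) can block (slack < 0), so the allocation is not in the core

-21


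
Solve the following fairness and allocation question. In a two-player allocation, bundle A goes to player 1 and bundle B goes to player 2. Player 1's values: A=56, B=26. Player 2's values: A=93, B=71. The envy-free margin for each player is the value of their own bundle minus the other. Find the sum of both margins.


Step 1: Player 1's margin = v1(A) - v1(B) = 56 - 26 = 30
Step 2: Player 2's margin = v2(B) - v2(A) = 71 - 93 = -22
Step 3: Total margin = 30 + -22 = 8

8


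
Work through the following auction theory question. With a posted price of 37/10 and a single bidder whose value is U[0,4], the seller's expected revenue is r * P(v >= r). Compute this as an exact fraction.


Step 1: Posted price r = 37/10, value support [0,4]
Step 2: P(v >= r) = (4 - 37/10)/4 = 3/40
Step 3: Expected revenue = r * P(v >= r) = 37/10 * 3/40
Step 4: Revenue = 111/400

111/400


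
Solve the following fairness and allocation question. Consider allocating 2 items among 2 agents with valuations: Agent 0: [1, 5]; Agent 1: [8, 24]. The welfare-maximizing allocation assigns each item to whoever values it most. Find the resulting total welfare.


Step 1: For each item, find the maximum value among all agents.
Step 2: Item 0 -> Agent 1 (value 8)
Step 3: Item 1 -> Agent 1 (value 24)
Step 4: Total welfare = 8 + 24 = 32

32


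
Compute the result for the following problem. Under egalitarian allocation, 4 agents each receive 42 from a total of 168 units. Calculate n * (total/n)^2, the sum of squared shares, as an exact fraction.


Step 1: Each agent's share = 168/4 = 42
Step 2: Square of each share = (42)^2 = 1764
Step 3: Sum of squares = 4 * 1764 = 7056

7056


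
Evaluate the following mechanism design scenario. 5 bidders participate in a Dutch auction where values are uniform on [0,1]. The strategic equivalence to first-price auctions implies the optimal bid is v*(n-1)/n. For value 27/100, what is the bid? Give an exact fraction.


Step 1: Dutch auctions are strategically equivalent to first-price auctions
Step 2: The equilibrium bid is b(v) = v*(n-1)/n
Step 3: b = 27/100 * 4/5
Step 4: b = 27/125

27/125


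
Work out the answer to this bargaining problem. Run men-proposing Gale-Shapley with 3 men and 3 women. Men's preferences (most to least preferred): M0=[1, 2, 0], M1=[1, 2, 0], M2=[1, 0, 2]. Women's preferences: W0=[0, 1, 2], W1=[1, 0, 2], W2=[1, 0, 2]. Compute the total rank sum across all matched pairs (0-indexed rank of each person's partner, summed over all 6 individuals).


Step 1: Run Gale-Shapley (men propose, women hold best offer):
  M0 proposes to W1; she accepts
  M1 proposes to W1; she switches from M0
  M2 proposes to W1; rejected
  M2 proposes to W0; she accepts
  M0 proposes to W2; she accepts
Step 2: Final matching: W0-M2, W1-M1, W2-M0
Step 3: 0-indexed ranks (man's rank of his match, then woman's): 1 + 2 + 0 + 0 + 1 + 1
Step 4: Total rank sum = 5

5


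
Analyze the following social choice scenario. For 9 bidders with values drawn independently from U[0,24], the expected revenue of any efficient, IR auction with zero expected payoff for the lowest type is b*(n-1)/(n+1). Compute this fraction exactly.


Step 1: By Revenue Equivalence, expected revenue = b*(n-1)/(n+1)
Step 2: Substituting n = 9, b = 24
Step 3: Revenue = 24*(9-1)/(9+1) = 24*8/10
Step 4: Revenue = 192/10 = 96/5

96/5


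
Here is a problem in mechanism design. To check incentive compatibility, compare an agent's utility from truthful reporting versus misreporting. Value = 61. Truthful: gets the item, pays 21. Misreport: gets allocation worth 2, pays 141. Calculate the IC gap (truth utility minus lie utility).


Step 1: U(truth) = value - payment = 61 - 21 = 40
Step 2: U(lie) = allocation - payment = 2 - 141 = -139
Step 3: IC gap = 40 - (-139) = 179

179


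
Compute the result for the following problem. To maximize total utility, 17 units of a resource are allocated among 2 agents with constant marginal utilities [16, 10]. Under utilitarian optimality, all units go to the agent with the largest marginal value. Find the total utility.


Step 1: The marginal utilities are [16, 10]
Step 2: The highest marginal utility is 16
Step 3: All 17 units go to that agent
Step 4: Total utility = 16 * 17 = 272

272


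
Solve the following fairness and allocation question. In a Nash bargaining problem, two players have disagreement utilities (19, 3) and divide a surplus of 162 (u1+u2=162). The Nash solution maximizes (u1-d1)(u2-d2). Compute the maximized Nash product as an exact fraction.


Step 1: The Nash solution splits surplus symmetrically above the disagreement point
Step 2: u1 = (total + d1 - d2)/2 = (162 + 19 - 3)/2 = 89
Step 3: u2 = (total - d1 + d2)/2 = (162 - 19 + 3)/2 = 73
Step 4: Nash product = (89 - 19) * (73 - 3)
Step 5: = 70 * 70 = 4900

4900


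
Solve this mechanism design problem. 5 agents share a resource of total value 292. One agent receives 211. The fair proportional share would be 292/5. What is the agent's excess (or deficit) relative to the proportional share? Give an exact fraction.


Step 1: Proportional share = 292/5
Step 2: Agent's actual allocation = 211
Step 3: Excess = 211 - 292/5 = 763/5

763/5


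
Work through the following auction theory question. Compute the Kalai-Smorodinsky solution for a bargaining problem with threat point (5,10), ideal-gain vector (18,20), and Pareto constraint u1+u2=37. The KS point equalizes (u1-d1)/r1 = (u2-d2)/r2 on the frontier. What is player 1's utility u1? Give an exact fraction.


Step 1: At the KS point, (u1-d1)/r1 = (u2-d2)/r2 = t and u1+u2 = 37
Step 2: u1 = d1 + r1*t and u2 = d2 + r2*t, so (d1 + r1*t) + (d2 + r2*t) = 37
Step 3: t = (37 - 5 - 10)/(18 + 20) = 22/38 = 11/19
Step 4: u1 = d1 + r1*t = 5 + 18 * 11/19 = 293/19
Step 5: (Check: u2 = d2 + r2*t = 410/19; u1+u2 = 293/19 + 410/19 = 37, on the frontier.)

293/19


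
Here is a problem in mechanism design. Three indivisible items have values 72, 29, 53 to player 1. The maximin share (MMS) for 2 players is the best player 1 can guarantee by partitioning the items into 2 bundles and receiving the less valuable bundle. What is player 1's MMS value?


Step 1: Item values = 72, 29, 53
Step 2: Enumerate all 2-bundle partitions and take the smaller bundle:
  Partition 1: {72} vs {29,53} -> bundles 72, 82; min = 72
  Partition 2: {29} vs {72,53} -> bundles 29, 125; min = 29
  Partition 3: {53} vs {72,29} -> bundles 53, 101; min = 53
Step 3: MMS = max(72, 29, 53) = 72

72


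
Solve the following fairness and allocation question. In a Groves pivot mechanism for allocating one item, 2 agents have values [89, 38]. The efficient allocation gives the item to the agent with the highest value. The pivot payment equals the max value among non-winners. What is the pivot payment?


Step 1: The efficient winner is agent 0 with value 89
Step 2: Other agents' values: [38]
Step 3: Pivot payment = max(others) = 38
Step 4: The winner pays 38

38


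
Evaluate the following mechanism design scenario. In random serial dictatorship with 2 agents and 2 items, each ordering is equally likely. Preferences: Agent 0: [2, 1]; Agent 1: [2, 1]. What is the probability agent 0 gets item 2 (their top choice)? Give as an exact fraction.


Step 1: Agent 0 wants item 2
Step 2: There are 2 possible orderings of agents
Step 3: In 1 orderings, agent 0 gets item 2
Step 4: Probability = 1/2

1/2


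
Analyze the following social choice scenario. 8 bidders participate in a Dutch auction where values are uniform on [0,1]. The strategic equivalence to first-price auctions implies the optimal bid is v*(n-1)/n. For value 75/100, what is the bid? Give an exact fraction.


Step 1: Dutch auctions are strategically equivalent to first-price auctions
Step 2: The equilibrium bid is b(v) = v*(n-1)/n
Step 3: b = 3/4 * 7/8
Step 4: b = 21/32

21/32


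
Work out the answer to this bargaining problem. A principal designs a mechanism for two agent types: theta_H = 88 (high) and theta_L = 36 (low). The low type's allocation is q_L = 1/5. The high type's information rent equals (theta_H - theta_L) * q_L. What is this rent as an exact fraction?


Step 1: theta_H - theta_L = 88 - 36 = 52
Step 2: Information rent = (theta_H - theta_L) * q_L
Step 3: = 52 * 1/5
Step 4: = 52/5

52/5


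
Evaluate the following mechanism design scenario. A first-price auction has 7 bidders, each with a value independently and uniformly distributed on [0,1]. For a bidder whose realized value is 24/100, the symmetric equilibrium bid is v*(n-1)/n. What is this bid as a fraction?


Step 1: The symmetric BNE bidding function is b(v) = v * (n-1) / n
Step 2: Substitute v = 6/25 and n = 7
Step 3: b = 6/25 * 6/7
Step 4: b = 36/175

36/175


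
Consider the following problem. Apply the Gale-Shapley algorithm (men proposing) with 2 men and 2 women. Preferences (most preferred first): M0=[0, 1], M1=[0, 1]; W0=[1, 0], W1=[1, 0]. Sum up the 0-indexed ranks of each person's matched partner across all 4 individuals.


Step 1: Run Gale-Shapley (men propose, women hold best offer):
  M0 proposes to W0; she accepts
  M1 proposes to W0; she switches from M0
  M0 proposes to W1; she accepts
Step 2: Final matching: W0-M1, W1-M0
Step 3: 0-indexed ranks (man's rank of his match, then woman's): 0 + 0 + 1 + 1
Step 4: Total rank sum = 2

2


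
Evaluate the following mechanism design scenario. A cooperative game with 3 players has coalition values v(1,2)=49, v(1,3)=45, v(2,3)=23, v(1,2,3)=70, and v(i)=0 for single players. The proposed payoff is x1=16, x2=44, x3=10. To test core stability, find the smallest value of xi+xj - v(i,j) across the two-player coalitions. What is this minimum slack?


Step 1: Slack for coalition (1,2): x1+x2 - v12 = 60 - 49 = 11
Step 2: Slack for coalition (1,3): x1+x3 - v13 = 26 - 45 = -19
Step 3: Slack for coalition (2,3): x2+x3 - v23 = 54 - 23 = 31
Step 4: Minimum slack = min(11, -19, 31) = -19, attained by (1,3); coalition (1,3) can block (slack < 0), so the allocation is not in the core

-19


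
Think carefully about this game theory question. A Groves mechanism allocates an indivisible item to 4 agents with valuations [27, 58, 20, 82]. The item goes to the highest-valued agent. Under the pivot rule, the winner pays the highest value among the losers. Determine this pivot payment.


Step 1: The efficient winner is agent 3 with value 82
Step 2: Other agents' values: [27, 58, 20]
Step 3: Pivot payment = max(others) = 58
Step 4: The winner pays 58

58


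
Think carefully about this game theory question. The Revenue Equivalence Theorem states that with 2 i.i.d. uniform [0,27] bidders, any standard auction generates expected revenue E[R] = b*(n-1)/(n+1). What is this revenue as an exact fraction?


Step 1: By Revenue Equivalence, expected revenue = b*(n-1)/(n+1)
Step 2: Substituting n = 2, b = 27
Step 3: Revenue = 27*(2-1)/(2+1) = 27*1/3
Step 4: Revenue = 27/3 = 9

9


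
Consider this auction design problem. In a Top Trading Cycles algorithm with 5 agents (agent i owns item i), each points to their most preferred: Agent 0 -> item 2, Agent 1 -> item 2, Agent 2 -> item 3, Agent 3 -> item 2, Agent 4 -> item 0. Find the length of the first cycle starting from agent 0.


Step 1: Trace the pointer graph from agent 0: 0 -> 2 -> 3 -> 2
Step 2: A cycle is detected when we revisit agent 2
Step 3: The cycle is: 2 -> 3 -> 2
Step 4: Cycle length = 2

2


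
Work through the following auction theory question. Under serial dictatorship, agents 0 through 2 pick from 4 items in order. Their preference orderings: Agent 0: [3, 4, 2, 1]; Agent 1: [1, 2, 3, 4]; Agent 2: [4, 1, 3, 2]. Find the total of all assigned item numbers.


Step 1: Agent 0 picks item 3
Step 2: Agent 1 picks item 1
Step 3: Agent 2 picks item 4
Step 4: Sum = 3 + 1 + 4 = 8

8


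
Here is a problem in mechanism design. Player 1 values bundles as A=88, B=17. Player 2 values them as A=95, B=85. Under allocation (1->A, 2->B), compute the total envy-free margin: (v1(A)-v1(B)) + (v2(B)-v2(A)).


Step 1: Player 1's margin = v1(A) - v1(B) = 88 - 17 = 71
Step 2: Player 2's margin = v2(B) - v2(A) = 85 - 95 = -10
Step 3: Total margin = 71 + -10 = 61

61


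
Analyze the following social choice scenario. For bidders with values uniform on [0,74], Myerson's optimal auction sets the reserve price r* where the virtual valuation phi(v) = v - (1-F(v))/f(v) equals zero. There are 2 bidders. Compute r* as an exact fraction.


Step 1: For U[0,74], F(v) = v/74 and f(v) = 1/74
Step 2: phi(v) = v - (1 - v/74)/(1/74) = v - (74 - v) = 2v - 74
Step 3: Set phi(r*) = 0: 2r* - 74 = 0
Step 4: r* = 74/2 = 37 (the number of bidders n = 2 does not enter)

37


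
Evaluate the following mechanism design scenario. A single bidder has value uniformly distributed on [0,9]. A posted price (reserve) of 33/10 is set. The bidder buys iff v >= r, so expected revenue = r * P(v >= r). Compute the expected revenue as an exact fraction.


Step 1: Posted price r = 33/10, value support [0,9]
Step 2: P(v >= r) = (9 - 33/10)/9 = 19/30
Step 3: Expected revenue = r * P(v >= r) = 33/10 * 19/30
Step 4: Revenue = 209/100

209/100


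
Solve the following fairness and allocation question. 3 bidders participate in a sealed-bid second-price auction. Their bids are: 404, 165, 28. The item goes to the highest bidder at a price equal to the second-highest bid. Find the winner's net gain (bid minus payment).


Step 1: Sort bids in descending order: 404, 165, 28
Step 2: The winning bid is the highest: 404
Step 3: The payment equals the second-highest bid: 165
Step 4: Surplus = winner's bid - payment = 404 - 165 = 239

239


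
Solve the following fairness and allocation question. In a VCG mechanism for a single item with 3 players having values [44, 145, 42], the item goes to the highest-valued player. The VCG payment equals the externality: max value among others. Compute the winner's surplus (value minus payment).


Step 1: The winner is the agent with the highest value: agent 1 with value 145
Step 2: Values of other agents: [44, 42]
Step 3: VCG payment = max of others' values = 44
Step 4: Surplus = 145 - 44 = 101

101


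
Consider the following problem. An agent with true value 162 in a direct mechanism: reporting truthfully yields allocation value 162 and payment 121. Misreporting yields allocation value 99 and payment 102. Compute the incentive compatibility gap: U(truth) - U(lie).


Step 1: U(truth) = value - payment = 162 - 121 = 41
Step 2: U(lie) = allocation - payment = 99 - 102 = -3
Step 3: IC gap = 41 - (-3) = 44

44
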